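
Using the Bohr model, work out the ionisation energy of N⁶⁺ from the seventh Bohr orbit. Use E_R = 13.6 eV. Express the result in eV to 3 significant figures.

13.6 eV

E_n = −E_R·Z²/n² = −13.6 × 7²/7² eV = -13.6 eV
Ionisation energy = −E_n = 13.6 eV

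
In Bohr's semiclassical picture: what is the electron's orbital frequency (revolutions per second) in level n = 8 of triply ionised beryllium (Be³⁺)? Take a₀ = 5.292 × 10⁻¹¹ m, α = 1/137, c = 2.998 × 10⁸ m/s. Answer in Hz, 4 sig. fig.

r = n²a₀/Z = 8.467 × 10⁻¹⁰ m, v = Zαc/n = 1.094 × 10⁶ m/s
f = v/(2πr) = 2.057 × 10¹⁴ Hz

2.057 × 10¹⁴ Hz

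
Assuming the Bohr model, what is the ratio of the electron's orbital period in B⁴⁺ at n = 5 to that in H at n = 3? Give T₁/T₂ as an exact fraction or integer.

T ∝ Z^-2 · n^3
T₁/T₂ = (5/1)^-2 · (5/3)^3 = 5/27

5/27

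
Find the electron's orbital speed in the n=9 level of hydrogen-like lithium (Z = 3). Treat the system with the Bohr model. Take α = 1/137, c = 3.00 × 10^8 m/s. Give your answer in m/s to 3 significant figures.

v_n = Zαc/n = 3 × 0.00730 × 3.00 × 10^8 / 9
    = 7.30 × 10^5 m/s

7.30 × 10^5 m/s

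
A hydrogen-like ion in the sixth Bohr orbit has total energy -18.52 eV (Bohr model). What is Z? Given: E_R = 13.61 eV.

E_n = −E_R Z²/n² ⇒ Z² = −E_n n²/E_R = 18.52 × 6² / 13.61 ≈ 48.99
Z = 7

7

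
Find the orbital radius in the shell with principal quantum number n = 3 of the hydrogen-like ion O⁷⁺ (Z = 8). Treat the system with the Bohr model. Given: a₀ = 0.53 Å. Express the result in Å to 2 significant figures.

r_n = n²a₀/Z = 3² × 0.53 / 8
    = 9 × 0.53 / 8 = 0.60 Å

0.60 Å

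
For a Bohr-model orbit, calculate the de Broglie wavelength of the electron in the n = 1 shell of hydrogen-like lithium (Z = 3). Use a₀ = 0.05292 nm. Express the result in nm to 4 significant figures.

The Bohr quantisation condition is nλ = 2πr_n.
r_n = n²a₀/Z = 0.01764 nm
λ = 2πr_n/n = 2π·0.01764/1 = 0.1108 nm

0.1108 nm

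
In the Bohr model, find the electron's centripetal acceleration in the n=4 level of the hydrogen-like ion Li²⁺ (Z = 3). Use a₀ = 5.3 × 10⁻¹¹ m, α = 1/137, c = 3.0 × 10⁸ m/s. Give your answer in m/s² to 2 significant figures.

r = n²a₀/Z = 2.8 × 10⁻¹⁰ m, v = Zαc/n = 1.6 × 10⁶ m/s
a = v²/r = (1.6 × 10⁶)² / 2.8 × 10⁻¹⁰ = 9.5 × 10²¹ m/s²

9.5 × 10²¹ m/s²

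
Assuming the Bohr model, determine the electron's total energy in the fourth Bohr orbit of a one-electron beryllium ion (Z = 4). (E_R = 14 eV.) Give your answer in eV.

E_n = −E_R·Z²/n² = −14 × 4²/4² = -14 eV

-14 eV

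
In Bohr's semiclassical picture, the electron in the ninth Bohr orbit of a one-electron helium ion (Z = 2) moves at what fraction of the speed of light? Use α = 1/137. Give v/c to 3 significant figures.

0.00162

v_n = Zαc/n, so v/c = Zα/n = 2 × 0.00730 / 9 = 0.00162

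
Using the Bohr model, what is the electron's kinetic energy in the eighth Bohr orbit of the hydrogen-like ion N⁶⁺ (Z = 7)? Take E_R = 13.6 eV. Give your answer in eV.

10.4 eV

For a Coulomb orbit the virial theorem gives K = −E_n.
E_n = −E_R·Z²/n², so K = E_R·Z²/n² = 13.6 × 7²/8² = 10.4 eV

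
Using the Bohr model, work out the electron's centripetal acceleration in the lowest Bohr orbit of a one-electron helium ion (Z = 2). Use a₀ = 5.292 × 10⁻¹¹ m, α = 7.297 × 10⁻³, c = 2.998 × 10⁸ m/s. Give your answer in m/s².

7.235 × 10²³ m/s²

r = n²a₀/Z = 2.646 × 10⁻¹¹ m, v = Zαc/n = 4.375 × 10⁶ m/s
a = v²/r = (4.375 × 10⁶)² / 2.646 × 10⁻¹¹ = 7.235 × 10²³ m/s²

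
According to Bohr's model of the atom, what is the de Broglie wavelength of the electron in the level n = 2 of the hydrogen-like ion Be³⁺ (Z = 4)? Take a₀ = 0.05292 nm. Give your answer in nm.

The Bohr quantisation condition is nλ = 2πr_n.
r_n = n²a₀/Z = 0.05292 nm
λ = 2πr_n/n = 2π·0.05292/2 = 0.1663 nm

0.1663 nm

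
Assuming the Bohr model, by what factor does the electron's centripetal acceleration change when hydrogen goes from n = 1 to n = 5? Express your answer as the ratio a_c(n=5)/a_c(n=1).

a_c ∝ Z^3 · n^-4; with Z fixed, a_c ∝ n^-4.
a_c(n=5)/a_c(n=1) = (5/1)^-4 = 1/625

1/625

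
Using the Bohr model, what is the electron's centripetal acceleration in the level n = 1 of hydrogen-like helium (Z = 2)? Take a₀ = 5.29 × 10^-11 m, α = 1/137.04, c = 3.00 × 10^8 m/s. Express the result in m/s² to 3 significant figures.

r = n²a₀/Z = 2.65 × 10^-11 m, v = Zαc/n = 4.38 × 10^6 m/s
a = v²/r = (4.38 × 10^6)² / 2.65 × 10^-11 = 7.25 × 10^23 m/s²

7.25 × 10^23 m/s²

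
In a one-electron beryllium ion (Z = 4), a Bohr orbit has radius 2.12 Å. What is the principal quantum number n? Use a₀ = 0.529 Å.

4

r_n = n²a₀/Z ⇒ n² = rZ/a₀ = 2.12 × 4 / 0.529 ≈ 16.03
n = 4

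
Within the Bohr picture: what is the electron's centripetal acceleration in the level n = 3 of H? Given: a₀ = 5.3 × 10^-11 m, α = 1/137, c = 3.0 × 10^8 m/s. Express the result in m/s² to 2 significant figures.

1.1 × 10^21 m/s²

r = n²a₀/Z = 4.8 × 10^-10 m, v = Zαc/n = 7.3 × 10^5 m/s
a = v²/r = (7.3 × 10^5)² / 4.8 × 10^-10 = 1.1 × 10^21 m/s²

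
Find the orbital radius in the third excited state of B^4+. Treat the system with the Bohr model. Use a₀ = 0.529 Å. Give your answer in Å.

1.69 Å

r_n = n²a₀/Z = 4² × 0.529 / 5
    = 16 × 0.529 / 5 = 1.69 Å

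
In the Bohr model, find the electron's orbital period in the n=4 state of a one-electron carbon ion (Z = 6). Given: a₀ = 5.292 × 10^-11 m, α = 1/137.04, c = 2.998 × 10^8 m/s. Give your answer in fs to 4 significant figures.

0.2702 fs

r = n²a₀/Z = 4²·5.292 × 10^-11/6 = 1.411 × 10^-10 m
v = Zαc/n = 6·0.007297·2.998 × 10^8/4 = 3.282 × 10^6 m/s
T = 2πr/v = 2.702 × 10^-16 s = 0.2702 fs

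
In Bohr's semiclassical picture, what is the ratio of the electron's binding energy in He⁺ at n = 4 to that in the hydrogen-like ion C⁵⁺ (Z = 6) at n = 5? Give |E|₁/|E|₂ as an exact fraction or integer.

25/144

|E| ∝ Z^2 · n^-2
|E|₁/|E|₂ = (2/6)^2 · (4/5)^-2 = 25/144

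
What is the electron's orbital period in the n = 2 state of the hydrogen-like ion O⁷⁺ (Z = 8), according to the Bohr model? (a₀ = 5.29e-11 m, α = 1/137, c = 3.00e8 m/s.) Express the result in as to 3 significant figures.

19.0 as

r = n²a₀/Z = 2²·5.29e-11/8 = 2.65e-11 m
v = Zαc/n = 8·0.00730·3.00e8/2 = 8.76e6 m/s
T = 2πr/v = 1.90e-17 s = 19.0 as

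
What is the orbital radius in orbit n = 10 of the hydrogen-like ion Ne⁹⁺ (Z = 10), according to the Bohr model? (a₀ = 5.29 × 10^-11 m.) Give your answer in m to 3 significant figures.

r_n = n²a₀/Z = 10² × 5.29 × 10^-11 / 10
    = 100 × 5.29 × 10^-11 / 10 = 5.29 × 10^-10 m

5.29 × 10^-10 m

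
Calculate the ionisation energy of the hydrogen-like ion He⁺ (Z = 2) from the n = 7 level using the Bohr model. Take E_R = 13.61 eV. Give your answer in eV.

E_n = −E_R·Z²/n² = −13.61 × 2²/7² eV = -1.111 eV
Ionisation energy = −E_n = 1.111 eV

1.111 eV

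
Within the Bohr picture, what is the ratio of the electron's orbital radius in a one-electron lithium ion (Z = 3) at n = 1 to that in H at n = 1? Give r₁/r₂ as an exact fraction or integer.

1/3

r ∝ Z^-1 · n^2
r₁/r₂ = (3/1)^-1 · (1/1)^2 = 1/3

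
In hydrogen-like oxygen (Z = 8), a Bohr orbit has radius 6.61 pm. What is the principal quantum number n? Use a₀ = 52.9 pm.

r_n = n²a₀/Z ⇒ n² = rZ/a₀ = 6.61 × 8 / 52.9 ≈ 1.00
n = 1

1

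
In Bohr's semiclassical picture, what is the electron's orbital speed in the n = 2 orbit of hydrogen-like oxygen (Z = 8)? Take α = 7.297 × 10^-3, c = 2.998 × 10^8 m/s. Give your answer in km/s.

v_n = Zαc/n = 8 × 0.007297 × 2.998 × 10^8 / 2
    = 8751 km/s

8751 km/s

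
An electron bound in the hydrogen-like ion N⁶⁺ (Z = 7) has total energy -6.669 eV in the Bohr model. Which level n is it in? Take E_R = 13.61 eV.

E_n = −E_R Z²/n² ⇒ n² = E_R Z²/(−E_n) = 13.61 × 7² / 6.669 ≈ 100.00
n = 10

10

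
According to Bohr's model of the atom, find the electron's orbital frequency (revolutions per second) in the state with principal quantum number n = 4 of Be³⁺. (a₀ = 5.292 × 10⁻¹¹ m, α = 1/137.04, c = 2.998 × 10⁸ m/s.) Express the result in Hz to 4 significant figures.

1.645 × 10¹⁵ Hz

r = n²a₀/Z = 2.117 × 10⁻¹⁰ m, v = Zαc/n = 2.188 × 10⁶ m/s
f = v/(2πr) = 1.645 × 10¹⁵ Hz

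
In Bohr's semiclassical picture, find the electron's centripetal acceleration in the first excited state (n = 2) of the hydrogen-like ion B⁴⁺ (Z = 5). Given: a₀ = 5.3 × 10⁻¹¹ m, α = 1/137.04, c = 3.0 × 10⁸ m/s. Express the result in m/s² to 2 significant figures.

7.1 × 10²³ m/s²

r = n²a₀/Z = 4.2 × 10⁻¹¹ m, v = Zαc/n = 5.5 × 10⁶ m/s
a = v²/r = (5.5 × 10⁶)² / 4.2 × 10⁻¹¹ = 7.1 × 10²³ m/s²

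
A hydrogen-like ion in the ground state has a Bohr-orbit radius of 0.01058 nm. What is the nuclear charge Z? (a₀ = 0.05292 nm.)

5

r_n = n²a₀/Z ⇒ Z = n²a₀/r = 1² × 0.05292 / 0.01058 ≈ 5.00
Z = 5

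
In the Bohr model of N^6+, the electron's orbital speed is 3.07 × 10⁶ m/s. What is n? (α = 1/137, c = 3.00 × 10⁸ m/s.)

5

v_n = Zαc/n ⇒ n = Zαc/v = 7 × 0.00730 × 3.00 × 10⁸ / 3.07 × 10⁶ ≈ 4.99
n = 5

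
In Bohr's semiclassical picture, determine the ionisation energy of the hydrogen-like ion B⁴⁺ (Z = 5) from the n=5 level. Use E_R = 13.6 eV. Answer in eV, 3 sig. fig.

E_n = −E_R·Z²/n² = −13.6 × 5²/5² eV = -13.6 eV
Ionisation energy = −E_n = 13.6 eV

13.6 eV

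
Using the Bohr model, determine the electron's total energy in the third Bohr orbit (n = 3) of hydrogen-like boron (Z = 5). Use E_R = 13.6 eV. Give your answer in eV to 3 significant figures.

E_n = −E_R·Z²/n² = −13.6 × 5²/3² = -37.8 eV

-37.8 eV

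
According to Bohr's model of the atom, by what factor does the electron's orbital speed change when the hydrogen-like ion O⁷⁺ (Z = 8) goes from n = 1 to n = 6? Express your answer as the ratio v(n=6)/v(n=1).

v ∝ Z^1 · n^-1; with Z fixed, v ∝ n^-1.
v(n=6)/v(n=1) = (6/1)^-1 = 1/6

1/6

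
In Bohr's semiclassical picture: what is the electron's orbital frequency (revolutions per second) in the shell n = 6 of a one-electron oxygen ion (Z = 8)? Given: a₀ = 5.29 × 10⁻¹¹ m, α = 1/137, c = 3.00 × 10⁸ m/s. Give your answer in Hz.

r = n²a₀/Z = 2.38 × 10⁻¹⁰ m, v = Zαc/n = 2.92 × 10⁶ m/s
f = v/(2πr) = 1.95 × 10¹⁵ Hz

1.95 × 10¹⁵ Hz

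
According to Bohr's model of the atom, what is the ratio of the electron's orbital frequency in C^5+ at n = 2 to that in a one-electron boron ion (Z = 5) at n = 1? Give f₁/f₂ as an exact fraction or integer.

f ∝ Z^2 · n^-3
f₁/f₂ = (6/5)^2 · (2/1)^-3 = 9/50

9/50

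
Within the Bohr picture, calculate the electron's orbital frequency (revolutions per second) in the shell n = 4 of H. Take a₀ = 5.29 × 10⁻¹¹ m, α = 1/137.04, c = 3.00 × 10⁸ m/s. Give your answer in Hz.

r = n²a₀/Z = 8.46 × 10⁻¹⁰ m, v = Zαc/n = 5.47 × 10⁵ m/s
f = v/(2πr) = 1.03 × 10¹⁴ Hz

1.03 × 10¹⁴ Hz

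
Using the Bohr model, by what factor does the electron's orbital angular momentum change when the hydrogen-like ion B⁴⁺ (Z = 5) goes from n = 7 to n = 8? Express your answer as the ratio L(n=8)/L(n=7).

8/7

L = nℏ depends only on n, so L ∝ n.
L(n=8)/L(n=7) = (8/7)^1 = 8/7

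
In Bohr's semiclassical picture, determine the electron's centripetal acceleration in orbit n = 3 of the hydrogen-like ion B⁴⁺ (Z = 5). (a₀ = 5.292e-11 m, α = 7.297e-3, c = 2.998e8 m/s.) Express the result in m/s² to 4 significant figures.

r = n²a₀/Z = 9.526e-11 m, v = Zαc/n = 3.646e6 m/s
a = v²/r = (3.646e6)² / 9.526e-11 = 1.396e23 m/s²

1.396e23 m/s²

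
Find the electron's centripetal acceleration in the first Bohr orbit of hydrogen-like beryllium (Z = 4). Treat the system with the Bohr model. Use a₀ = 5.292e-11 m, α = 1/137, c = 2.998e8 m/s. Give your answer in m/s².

5.791e24 m/s²

r = n²a₀/Z = 1.323e-11 m, v = Zαc/n = 8.753e6 m/s
a = v²/r = (8.753e6)² / 1.323e-11 = 5.791e24 m/s²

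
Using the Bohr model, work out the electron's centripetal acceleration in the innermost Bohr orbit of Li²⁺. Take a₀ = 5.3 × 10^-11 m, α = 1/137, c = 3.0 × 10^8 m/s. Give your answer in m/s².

2.4 × 10^24 m/s²

r = n²a₀/Z = 1.8 × 10^-11 m, v = Zαc/n = 6.6 × 10^6 m/s
a = v²/r = (6.6 × 10^6)² / 1.8 × 10^-11 = 2.4 × 10^24 m/s²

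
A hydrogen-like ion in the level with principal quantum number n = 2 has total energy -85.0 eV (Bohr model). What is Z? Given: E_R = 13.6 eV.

E_n = −E_R Z²/n² ⇒ Z² = −E_n n²/E_R = 85.0 × 2² / 13.6 ≈ 25.00
Z = 5

5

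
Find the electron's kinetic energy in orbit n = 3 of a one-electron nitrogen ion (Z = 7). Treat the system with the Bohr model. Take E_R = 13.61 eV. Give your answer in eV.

For a Coulomb orbit the virial theorem gives K = −E_n.
E_n = −E_R·Z²/n², so K = E_R·Z²/n² = 13.61 × 7²/3² = 74.10 eV

74.10 eV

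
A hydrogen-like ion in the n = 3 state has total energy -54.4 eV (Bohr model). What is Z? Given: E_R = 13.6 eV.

6

E_n = −E_R Z²/n² ⇒ Z² = −E_n n²/E_R = 54.4 × 3² / 13.6 ≈ 36.00
Z = 6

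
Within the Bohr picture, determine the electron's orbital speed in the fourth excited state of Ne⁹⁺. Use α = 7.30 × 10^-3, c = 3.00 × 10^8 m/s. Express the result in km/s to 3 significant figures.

v_n = Zαc/n = 10 × 0.00730 × 3.00 × 10^8 / 5
    = 4380 km/s

4380 km/s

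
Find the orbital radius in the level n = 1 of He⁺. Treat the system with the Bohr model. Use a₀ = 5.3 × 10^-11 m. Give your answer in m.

r_n = n²a₀/Z = 1² × 5.3 × 10^-11 / 2
    = 1 × 5.3 × 10^-11 / 2 = 2.6 × 10^-11 m

2.6 × 10^-11 m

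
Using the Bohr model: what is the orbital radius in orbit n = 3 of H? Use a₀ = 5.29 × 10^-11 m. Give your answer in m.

4.76 × 10^-10 m

r_n = n²a₀/Z = 3² × 5.29 × 10^-11 / 1
    = 9 × 5.29 × 10^-11 / 1 = 4.76 × 10^-10 m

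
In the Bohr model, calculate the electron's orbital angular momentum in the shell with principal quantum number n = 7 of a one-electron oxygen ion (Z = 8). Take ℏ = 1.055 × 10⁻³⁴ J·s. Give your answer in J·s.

7.385 × 10⁻³⁴ J·s

L_n = nℏ = 7 × 1.055 × 10⁻³⁴ = 7.385 × 10⁻³⁴ J·s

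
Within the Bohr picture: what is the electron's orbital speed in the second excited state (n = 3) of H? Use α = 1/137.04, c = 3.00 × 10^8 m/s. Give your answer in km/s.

v_n = Zαc/n = 1 × 0.00730 × 3.00 × 10^8 / 3
    = 730 km/s

730 km/s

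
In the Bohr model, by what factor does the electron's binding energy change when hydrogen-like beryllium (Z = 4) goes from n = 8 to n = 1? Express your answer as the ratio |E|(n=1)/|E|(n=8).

|E| ∝ Z^2 · n^-2; with Z fixed, |E| ∝ n^-2.
|E|(n=1)/|E|(n=8) = (1/8)^-2 = 64

64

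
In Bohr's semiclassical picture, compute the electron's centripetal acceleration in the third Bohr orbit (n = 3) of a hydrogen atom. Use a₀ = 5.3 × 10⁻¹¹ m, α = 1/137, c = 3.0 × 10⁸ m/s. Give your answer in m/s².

1.1 × 10²¹ m/s²

r = n²a₀/Z = 4.8 × 10⁻¹⁰ m, v = Zαc/n = 7.3 × 10⁵ m/s
a = v²/r = (7.3 × 10⁵)² / 4.8 × 10⁻¹⁰ = 1.1 × 10²¹ m/s²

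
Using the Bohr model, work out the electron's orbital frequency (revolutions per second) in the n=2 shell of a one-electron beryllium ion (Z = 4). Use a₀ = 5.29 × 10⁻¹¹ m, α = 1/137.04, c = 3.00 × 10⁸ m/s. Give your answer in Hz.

r = n²a₀/Z = 5.29 × 10⁻¹¹ m, v = Zαc/n = 4.38 × 10⁶ m/s
f = v/(2πr) = 1.32 × 10¹⁶ Hz

1.32 × 10¹⁶ Hz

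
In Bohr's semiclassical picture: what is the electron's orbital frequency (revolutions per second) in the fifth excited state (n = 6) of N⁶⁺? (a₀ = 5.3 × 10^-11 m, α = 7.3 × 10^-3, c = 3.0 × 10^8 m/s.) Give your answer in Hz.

r = n²a₀/Z = 2.7 × 10^-10 m, v = Zαc/n = 2.6 × 10^6 m/s
f = v/(2πr) = 1.5 × 10^15 Hz

1.5 × 10^15 Hz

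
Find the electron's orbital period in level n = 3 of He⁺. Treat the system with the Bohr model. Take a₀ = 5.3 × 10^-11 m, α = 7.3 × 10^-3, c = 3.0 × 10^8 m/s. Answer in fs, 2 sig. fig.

r = n²a₀/Z = 3²·5.3 × 10^-11/2 = 2.4 × 10^-10 m
v = Zαc/n = 2·0.0073·3.0 × 10^8/3 = 1.5 × 10^6 m/s
T = 2πr/v = 1.0 × 10^-15 s = 1.0 fs

1.0 fs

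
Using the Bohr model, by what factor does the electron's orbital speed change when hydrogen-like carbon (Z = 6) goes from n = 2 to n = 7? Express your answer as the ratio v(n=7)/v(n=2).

2/7

v ∝ Z^1 · n^-1; with Z fixed, v ∝ n^-1.
v(n=7)/v(n=2) = (7/2)^-1 = 2/7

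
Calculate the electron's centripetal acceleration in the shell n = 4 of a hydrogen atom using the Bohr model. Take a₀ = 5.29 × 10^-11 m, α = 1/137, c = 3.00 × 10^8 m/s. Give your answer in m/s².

3.54 × 10^20 m/s²

r = n²a₀/Z = 8.46 × 10^-10 m, v = Zαc/n = 5.47 × 10^5 m/s
a = v²/r = (5.47 × 10^5)² / 8.46 × 10^-10 = 3.54 × 10^20 m/s²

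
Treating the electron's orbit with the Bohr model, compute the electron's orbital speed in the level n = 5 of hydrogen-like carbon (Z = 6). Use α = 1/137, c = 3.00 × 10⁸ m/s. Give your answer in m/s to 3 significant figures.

v_n = Zαc/n = 6 × 0.00730 × 3.00 × 10⁸ / 5
    = 2.63 × 10⁶ m/s

2.63 × 10⁶ m/s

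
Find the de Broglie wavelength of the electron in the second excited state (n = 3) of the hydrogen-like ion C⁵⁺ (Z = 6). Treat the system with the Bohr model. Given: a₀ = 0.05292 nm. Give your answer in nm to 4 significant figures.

The Bohr quantisation condition is nλ = 2πr_n.
r_n = n²a₀/Z = 0.07938 nm
λ = 2πr_n/n = 2π·0.07938/3 = 0.1663 nm

0.1663 nm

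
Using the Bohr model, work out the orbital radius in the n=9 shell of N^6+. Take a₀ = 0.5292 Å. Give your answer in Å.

6.124 Å

r_n = n²a₀/Z = 9² × 0.5292 / 7
    = 81 × 0.5292 / 7 = 6.124 Å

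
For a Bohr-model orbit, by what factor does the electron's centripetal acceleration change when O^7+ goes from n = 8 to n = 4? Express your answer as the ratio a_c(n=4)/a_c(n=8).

a_c ∝ Z^3 · n^-4; with Z fixed, a_c ∝ n^-4.
a_c(n=4)/a_c(n=8) = (4/8)^-4 = 16

16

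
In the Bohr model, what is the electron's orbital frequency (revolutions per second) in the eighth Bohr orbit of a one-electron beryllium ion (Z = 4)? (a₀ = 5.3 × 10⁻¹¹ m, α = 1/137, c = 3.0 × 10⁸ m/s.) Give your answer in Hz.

2.1 × 10¹⁴ Hz

r = n²a₀/Z = 8.5 × 10⁻¹⁰ m, v = Zαc/n = 1.1 × 10⁶ m/s
f = v/(2πr) = 2.1 × 10¹⁴ Hz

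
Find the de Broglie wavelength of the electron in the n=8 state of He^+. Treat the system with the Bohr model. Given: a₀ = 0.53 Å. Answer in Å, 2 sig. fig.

13 Å

The Bohr quantisation condition is nλ = 2πr_n.
r_n = n²a₀/Z = 17 Å
λ = 2πr_n/n = 2π·17/8 = 13 Å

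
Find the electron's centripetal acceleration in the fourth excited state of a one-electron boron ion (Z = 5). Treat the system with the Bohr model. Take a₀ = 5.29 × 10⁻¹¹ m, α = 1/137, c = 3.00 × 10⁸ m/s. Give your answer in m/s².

r = n²a₀/Z = 2.64 × 10⁻¹⁰ m, v = Zαc/n = 2.19 × 10⁶ m/s
a = v²/r = (2.19 × 10⁶)² / 2.64 × 10⁻¹⁰ = 1.81 × 10²² m/s²

1.81 × 10²² m/s²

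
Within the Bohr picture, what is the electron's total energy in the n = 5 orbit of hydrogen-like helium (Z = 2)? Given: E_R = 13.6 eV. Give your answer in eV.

E_n = −E_R·Z²/n² = −13.6 × 2²/5² = -2.18 eV

-2.18 eV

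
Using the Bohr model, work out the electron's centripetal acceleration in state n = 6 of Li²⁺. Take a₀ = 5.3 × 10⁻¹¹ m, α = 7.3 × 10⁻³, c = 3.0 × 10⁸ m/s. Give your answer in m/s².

1.9 × 10²¹ m/s²

r = n²a₀/Z = 6.4 × 10⁻¹⁰ m, v = Zαc/n = 1.1 × 10⁶ m/s
a = v²/r = (1.1 × 10⁶)² / 6.4 × 10⁻¹⁰ = 1.9 × 10²¹ m/s²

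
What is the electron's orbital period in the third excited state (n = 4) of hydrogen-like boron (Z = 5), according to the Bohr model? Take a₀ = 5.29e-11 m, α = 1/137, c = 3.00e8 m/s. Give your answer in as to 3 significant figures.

389 as

r = n²a₀/Z = 4²·5.29e-11/5 = 1.69e-10 m
v = Zαc/n = 5·0.00730·3.00e8/4 = 2.74e6 m/s
T = 2πr/v = 3.89e-16 s = 389 as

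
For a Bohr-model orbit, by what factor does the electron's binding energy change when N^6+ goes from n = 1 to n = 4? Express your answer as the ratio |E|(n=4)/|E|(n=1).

1/16

|E| ∝ Z^2 · n^-2; with Z fixed, |E| ∝ n^-2.
|E|(n=4)/|E|(n=1) = (4/1)^-2 = 1/16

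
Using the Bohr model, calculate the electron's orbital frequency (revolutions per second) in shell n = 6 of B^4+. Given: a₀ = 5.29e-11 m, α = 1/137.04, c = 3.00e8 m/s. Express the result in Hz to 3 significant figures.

r = n²a₀/Z = 3.81e-10 m, v = Zαc/n = 1.82e6 m/s
f = v/(2πr) = 7.62e14 Hz

7.62e14 Hz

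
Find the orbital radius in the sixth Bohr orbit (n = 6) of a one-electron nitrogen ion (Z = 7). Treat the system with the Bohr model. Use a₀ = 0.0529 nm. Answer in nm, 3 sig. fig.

0.272 nm

r_n = n²a₀/Z = 6² × 0.0529 / 7
    = 36 × 0.0529 / 7 = 0.272 nm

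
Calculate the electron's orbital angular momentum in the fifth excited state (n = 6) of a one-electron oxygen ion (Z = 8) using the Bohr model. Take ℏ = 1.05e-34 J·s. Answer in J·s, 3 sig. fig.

L_n = nℏ = 6 × 1.05e-34 = 6.30e-34 J·s

6.30e-34 J·s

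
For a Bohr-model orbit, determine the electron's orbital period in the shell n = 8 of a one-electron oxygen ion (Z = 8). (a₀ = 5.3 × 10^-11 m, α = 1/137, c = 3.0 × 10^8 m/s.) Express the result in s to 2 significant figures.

1.2 × 10^-15 s

r = n²a₀/Z = 8²·5.3 × 10^-11/8 = 4.2 × 10^-10 m
v = Zαc/n = 8·0.0073·3.0 × 10^8/8 = 2.2 × 10^6 m/s
T = 2πr/v = 1.2 × 10^-15 s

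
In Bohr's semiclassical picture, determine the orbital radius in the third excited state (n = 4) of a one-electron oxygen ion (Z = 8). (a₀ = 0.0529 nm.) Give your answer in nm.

r_n = n²a₀/Z = 4² × 0.0529 / 8
    = 16 × 0.0529 / 8 = 0.106 nm

0.106 nm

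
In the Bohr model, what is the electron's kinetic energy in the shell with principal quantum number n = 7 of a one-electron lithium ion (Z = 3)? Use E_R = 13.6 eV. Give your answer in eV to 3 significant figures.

For a Coulomb orbit the virial theorem gives K = −E_n.
E_n = −E_R·Z²/n², so K = E_R·Z²/n² = 13.6 × 3²/7² = 2.50 eV

2.50 eV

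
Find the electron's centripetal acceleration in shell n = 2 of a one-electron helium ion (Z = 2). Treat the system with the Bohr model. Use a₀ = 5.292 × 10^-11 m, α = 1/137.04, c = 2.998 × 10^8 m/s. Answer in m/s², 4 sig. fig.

4.522 × 10^22 m/s²

r = n²a₀/Z = 1.058 × 10^-10 m, v = Zαc/n = 2.188 × 10^6 m/s
a = v²/r = (2.188 × 10^6)² / 1.058 × 10^-10 = 4.522 × 10^22 m/s²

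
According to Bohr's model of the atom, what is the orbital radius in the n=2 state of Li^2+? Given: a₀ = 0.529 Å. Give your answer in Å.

0.705 Å

r_n = n²a₀/Z = 2² × 0.529 / 3
    = 4 × 0.529 / 3 = 0.705 Å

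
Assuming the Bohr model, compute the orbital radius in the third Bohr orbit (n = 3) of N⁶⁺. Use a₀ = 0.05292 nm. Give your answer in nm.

r_n = n²a₀/Z = 3² × 0.05292 / 7
    = 9 × 0.05292 / 7 = 0.06804 nm

0.06804 nm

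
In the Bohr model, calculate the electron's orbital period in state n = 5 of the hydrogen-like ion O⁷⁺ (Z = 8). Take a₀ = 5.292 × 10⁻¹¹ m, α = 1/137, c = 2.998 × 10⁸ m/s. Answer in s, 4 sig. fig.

r = n²a₀/Z = 5²·5.292 × 10⁻¹¹/8 = 1.654 × 10⁻¹⁰ m
v = Zαc/n = 8·0.007299·2.998 × 10⁸/5 = 3.501 × 10⁶ m/s
T = 2πr/v = 2.968 × 10⁻¹⁶ s

2.968 × 10⁻¹⁶ s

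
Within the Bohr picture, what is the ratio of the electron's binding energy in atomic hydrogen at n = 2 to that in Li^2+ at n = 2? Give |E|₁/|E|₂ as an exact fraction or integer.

1/9

|E| ∝ Z^2 · n^-2
|E|₁/|E|₂ = (1/3)^2 · (2/2)^-2 = 1/9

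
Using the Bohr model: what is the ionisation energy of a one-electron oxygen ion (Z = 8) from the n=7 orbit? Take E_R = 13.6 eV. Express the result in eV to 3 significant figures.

17.8 eV

E_n = −E_R·Z²/n² = −13.6 × 8²/7² eV = -17.8 eV
Ionisation energy = −E_n = 17.8 eV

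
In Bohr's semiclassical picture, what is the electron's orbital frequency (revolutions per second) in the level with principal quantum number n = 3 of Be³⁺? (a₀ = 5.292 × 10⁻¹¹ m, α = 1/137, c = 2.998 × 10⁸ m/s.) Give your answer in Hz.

3.900 × 10¹⁵ Hz

r = n²a₀/Z = 1.191 × 10⁻¹⁰ m, v = Zαc/n = 2.918 × 10⁶ m/s
f = v/(2πr) = 3.900 × 10¹⁵ Hz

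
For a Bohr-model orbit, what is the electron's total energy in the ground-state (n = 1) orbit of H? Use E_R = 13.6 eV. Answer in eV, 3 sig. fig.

E_n = −E_R·Z²/n² = −13.6 × 1²/1² = -13.6 eV

-13.6 eV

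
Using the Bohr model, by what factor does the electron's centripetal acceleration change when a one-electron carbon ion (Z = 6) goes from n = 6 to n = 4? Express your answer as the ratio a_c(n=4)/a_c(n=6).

a_c ∝ Z^3 · n^-4; with Z fixed, a_c ∝ n^-4.
a_c(n=4)/a_c(n=6) = (4/6)^-4 = 81/16

81/16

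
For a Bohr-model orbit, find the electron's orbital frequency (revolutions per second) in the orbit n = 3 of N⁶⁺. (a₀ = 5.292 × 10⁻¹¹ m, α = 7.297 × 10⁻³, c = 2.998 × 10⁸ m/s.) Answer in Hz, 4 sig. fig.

1.194 × 10¹⁶ Hz

r = n²a₀/Z = 6.804 × 10⁻¹¹ m, v = Zαc/n = 5.104 × 10⁶ m/s
f = v/(2πr) = 1.194 × 10¹⁶ Hz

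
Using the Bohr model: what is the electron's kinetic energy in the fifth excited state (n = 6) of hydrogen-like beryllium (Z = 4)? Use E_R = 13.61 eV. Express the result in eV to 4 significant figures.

6.049 eV

For a Coulomb orbit the virial theorem gives K = −E_n.
E_n = −E_R·Z²/n², so K = E_R·Z²/n² = 13.61 × 4²/6² = 6.049 eV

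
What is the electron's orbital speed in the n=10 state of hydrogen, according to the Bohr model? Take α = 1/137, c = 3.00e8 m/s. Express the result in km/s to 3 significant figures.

219 km/s

v_n = Zαc/n = 1 × 0.00730 × 3.00e8 / 10
    = 219 km/s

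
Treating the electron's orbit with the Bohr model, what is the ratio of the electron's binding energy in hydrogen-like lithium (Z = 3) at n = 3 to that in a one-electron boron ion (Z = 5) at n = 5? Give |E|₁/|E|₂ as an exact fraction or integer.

|E| ∝ Z^2 · n^-2
|E|₁/|E|₂ = (3/5)^2 · (3/5)^-2 = 1

1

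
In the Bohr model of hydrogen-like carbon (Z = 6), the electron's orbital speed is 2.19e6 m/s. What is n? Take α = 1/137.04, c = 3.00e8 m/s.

6

v_n = Zαc/n ⇒ n = Zαc/v = 6 × 0.00730 × 3.00e8 / 2.19e6 ≈ 6.00
n = 6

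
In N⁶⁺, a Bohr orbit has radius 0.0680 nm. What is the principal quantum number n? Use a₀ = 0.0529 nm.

3

r_n = n²a₀/Z ⇒ n² = rZ/a₀ = 0.0680 × 7 / 0.0529 ≈ 9.00
n = 3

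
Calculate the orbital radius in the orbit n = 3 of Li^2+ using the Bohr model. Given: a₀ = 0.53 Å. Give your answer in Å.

r_n = n²a₀/Z = 3² × 0.53 / 3
    = 9 × 0.53 / 3 = 1.6 Å

1.6 Å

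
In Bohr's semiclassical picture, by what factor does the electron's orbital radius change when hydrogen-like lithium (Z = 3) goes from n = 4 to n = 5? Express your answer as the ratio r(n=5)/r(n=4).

r ∝ Z^-1 · n^2; with Z fixed, r ∝ n^2.
r(n=5)/r(n=4) = (5/4)^2 = 25/16

25/16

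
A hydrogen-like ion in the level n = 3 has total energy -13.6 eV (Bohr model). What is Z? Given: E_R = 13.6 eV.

3

E_n = −E_R Z²/n² ⇒ Z² = −E_n n²/E_R = 13.6 × 3² / 13.6 ≈ 9.00
Z = 3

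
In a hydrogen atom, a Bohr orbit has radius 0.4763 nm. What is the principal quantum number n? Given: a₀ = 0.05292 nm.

3

r_n = n²a₀/Z ⇒ n² = rZ/a₀ = 0.4763 × 1 / 0.05292 ≈ 9.00
n = 3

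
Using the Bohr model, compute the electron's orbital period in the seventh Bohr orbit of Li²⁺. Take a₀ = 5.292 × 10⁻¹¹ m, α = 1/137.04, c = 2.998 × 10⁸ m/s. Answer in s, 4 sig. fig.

r = n²a₀/Z = 7²·5.292 × 10⁻¹¹/3 = 8.644 × 10⁻¹⁰ m
v = Zαc/n = 3·0.007297·2.998 × 10⁸/7 = 9.376 × 10⁵ m/s
T = 2πr/v = 5.793 × 10⁻¹⁵ s

5.793 × 10⁻¹⁵ s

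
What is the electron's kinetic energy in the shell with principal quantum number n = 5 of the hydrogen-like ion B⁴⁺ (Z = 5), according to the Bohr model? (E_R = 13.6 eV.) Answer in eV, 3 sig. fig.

For a Coulomb orbit the virial theorem gives K = −E_n.
E_n = −E_R·Z²/n², so K = E_R·Z²/n² = 13.6 × 5²/5² = 13.6 eV

13.6 eV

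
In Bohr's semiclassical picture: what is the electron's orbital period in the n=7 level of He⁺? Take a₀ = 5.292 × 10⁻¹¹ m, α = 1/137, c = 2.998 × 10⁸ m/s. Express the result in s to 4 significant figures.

r = n²a₀/Z = 7²·5.292 × 10⁻¹¹/2 = 1.297 × 10⁻⁹ m
v = Zαc/n = 2·0.007299·2.998 × 10⁸/7 = 6.252 × 10⁵ m/s
T = 2πr/v = 1.303 × 10⁻¹⁴ s

1.303 × 10⁻¹⁴ s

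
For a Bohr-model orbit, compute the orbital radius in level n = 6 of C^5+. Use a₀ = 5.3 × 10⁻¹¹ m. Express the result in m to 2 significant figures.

3.2 × 10⁻¹⁰ m

r_n = n²a₀/Z = 6² × 5.3 × 10⁻¹¹ / 6
    = 36 × 5.3 × 10⁻¹¹ / 6 = 3.2 × 10⁻¹⁰ m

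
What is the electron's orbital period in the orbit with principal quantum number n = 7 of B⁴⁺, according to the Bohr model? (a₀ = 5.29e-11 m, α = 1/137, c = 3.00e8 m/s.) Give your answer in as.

r = n²a₀/Z = 7²·5.29e-11/5 = 5.18e-10 m
v = Zαc/n = 5·0.00730·3.00e8/7 = 1.56e6 m/s
T = 2πr/v = 2.08e-15 s = 2080 as

2080 as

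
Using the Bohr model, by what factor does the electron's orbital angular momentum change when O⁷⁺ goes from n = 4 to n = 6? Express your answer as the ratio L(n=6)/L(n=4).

L = nℏ depends only on n, so L ∝ n.
L(n=6)/L(n=4) = (6/4)^1 = 3/2

3/2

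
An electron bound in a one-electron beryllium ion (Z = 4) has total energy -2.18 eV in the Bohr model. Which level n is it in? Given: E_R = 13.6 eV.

E_n = −E_R Z²/n² ⇒ n² = E_R Z²/(−E_n) = 13.6 × 4² / 2.18 ≈ 99.82
n = 10

10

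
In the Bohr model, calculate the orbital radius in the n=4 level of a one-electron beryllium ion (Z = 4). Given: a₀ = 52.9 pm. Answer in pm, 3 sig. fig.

212 pm

r_n = n²a₀/Z = 4² × 52.9 / 4
    = 16 × 52.9 / 4 = 212 pm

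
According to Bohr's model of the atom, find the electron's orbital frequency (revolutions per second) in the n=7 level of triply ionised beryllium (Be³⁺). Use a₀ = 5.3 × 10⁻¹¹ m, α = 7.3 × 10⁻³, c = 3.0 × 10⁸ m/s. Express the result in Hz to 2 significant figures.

3.1 × 10¹⁴ Hz

r = n²a₀/Z = 6.5 × 10⁻¹⁰ m, v = Zαc/n = 1.3 × 10⁶ m/s
f = v/(2πr) = 3.1 × 10¹⁴ Hz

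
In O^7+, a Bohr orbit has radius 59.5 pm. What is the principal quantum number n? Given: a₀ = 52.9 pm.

r_n = n²a₀/Z ⇒ n² = rZ/a₀ = 59.5 × 8 / 52.9 ≈ 9.00
n = 3

3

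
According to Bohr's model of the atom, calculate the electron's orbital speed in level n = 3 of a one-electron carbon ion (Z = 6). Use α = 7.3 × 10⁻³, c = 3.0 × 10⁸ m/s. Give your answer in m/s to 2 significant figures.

4.4 × 10⁶ m/s

v_n = Zαc/n = 6 × 0.0073 × 3.0 × 10⁸ / 3
    = 4.4 × 10⁶ m/s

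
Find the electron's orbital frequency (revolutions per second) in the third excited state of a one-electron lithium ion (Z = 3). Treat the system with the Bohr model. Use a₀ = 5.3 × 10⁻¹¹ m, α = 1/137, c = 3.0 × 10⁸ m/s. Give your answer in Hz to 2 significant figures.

r = n²a₀/Z = 2.8 × 10⁻¹⁰ m, v = Zαc/n = 1.6 × 10⁶ m/s
f = v/(2πr) = 9.2 × 10¹⁴ Hz

9.2 × 10¹⁴ Hz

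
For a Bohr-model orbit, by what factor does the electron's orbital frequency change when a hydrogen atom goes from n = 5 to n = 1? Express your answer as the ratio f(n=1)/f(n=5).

125

f ∝ Z^2 · n^-3; with Z fixed, f ∝ n^-3.
f(n=1)/f(n=5) = (1/5)^-3 = 125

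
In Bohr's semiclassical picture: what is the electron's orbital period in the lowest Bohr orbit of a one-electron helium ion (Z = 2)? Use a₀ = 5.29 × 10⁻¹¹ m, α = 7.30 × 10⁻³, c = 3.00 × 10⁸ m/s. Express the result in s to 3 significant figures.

r = n²a₀/Z = 1²·5.29 × 10⁻¹¹/2 = 2.65 × 10⁻¹¹ m
v = Zαc/n = 2·0.00730·3.00 × 10⁸/1 = 4.38 × 10⁶ m/s
T = 2πr/v = 3.79 × 10⁻¹⁷ s

3.79 × 10⁻¹⁷ s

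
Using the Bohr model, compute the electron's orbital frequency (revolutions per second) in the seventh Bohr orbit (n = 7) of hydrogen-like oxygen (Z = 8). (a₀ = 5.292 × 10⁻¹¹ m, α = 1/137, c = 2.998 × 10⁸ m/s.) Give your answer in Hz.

r = n²a₀/Z = 3.241 × 10⁻¹⁰ m, v = Zαc/n = 2.501 × 10⁶ m/s
f = v/(2πr) = 1.228 × 10¹⁵ Hz

1.228 × 10¹⁵ Hz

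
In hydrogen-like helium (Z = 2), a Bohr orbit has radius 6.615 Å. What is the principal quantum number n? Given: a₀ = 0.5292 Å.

r_n = n²a₀/Z ⇒ n² = rZ/a₀ = 6.615 × 2 / 0.5292 ≈ 25.00
n = 5

5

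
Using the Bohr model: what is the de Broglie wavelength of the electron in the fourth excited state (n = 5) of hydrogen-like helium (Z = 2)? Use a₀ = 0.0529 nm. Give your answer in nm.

0.831 nm

The Bohr quantisation condition is nλ = 2πr_n.
r_n = n²a₀/Z = 0.661 nm
λ = 2πr_n/n = 2π·0.661/5 = 0.831 nm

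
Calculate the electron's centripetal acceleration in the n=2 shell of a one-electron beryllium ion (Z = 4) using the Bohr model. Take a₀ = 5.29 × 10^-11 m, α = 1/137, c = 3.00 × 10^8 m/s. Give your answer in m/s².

3.63 × 10^23 m/s²

r = n²a₀/Z = 5.29 × 10^-11 m, v = Zαc/n = 4.38 × 10^6 m/s
a = v²/r = (4.38 × 10^6)² / 5.29 × 10^-11 = 3.63 × 10^23 m/s²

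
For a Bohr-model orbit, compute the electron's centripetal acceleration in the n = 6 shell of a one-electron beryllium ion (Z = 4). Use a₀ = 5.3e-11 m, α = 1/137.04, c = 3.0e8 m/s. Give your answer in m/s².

r = n²a₀/Z = 4.8e-10 m, v = Zαc/n = 1.5e6 m/s
a = v²/r = (1.5e6)² / 4.8e-10 = 4.5e21 m/s²

4.5e21 m/s²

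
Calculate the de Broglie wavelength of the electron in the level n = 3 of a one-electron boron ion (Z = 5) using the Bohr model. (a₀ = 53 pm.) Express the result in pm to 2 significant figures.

The Bohr quantisation condition is nλ = 2πr_n.
r_n = n²a₀/Z = 95 pm
λ = 2πr_n/n = 2π·95/3 = 200 pm

200 pm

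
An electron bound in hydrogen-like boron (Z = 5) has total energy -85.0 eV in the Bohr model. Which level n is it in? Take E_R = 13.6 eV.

E_n = −E_R Z²/n² ⇒ n² = E_R Z²/(−E_n) = 13.6 × 5² / 85.0 ≈ 4.00
n = 2

2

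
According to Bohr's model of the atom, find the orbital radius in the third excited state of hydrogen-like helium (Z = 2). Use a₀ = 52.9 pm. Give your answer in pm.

r_n = n²a₀/Z = 4² × 52.9 / 2
    = 16 × 52.9 / 2 = 423 pm

423 pm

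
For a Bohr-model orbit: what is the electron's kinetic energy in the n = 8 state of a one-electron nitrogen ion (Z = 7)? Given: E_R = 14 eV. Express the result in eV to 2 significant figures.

11 eV

For a Coulomb orbit the virial theorem gives K = −E_n.
E_n = −E_R·Z²/n², so K = E_R·Z²/n² = 14 × 7²/8² = 11 eV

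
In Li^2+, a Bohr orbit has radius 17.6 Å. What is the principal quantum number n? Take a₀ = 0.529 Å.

r_n = n²a₀/Z ⇒ n² = rZ/a₀ = 17.6 × 3 / 0.529 ≈ 99.81
n = 10

10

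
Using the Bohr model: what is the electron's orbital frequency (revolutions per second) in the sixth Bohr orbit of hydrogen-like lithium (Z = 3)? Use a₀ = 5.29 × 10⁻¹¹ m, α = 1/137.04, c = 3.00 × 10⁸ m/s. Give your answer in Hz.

r = n²a₀/Z = 6.35 × 10⁻¹⁰ m, v = Zαc/n = 1.09 × 10⁶ m/s
f = v/(2πr) = 2.74 × 10¹⁴ Hz

2.74 × 10¹⁴ Hz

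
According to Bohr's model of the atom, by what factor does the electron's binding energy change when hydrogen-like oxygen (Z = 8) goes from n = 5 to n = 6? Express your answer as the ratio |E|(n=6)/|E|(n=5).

25/36

|E| ∝ Z^2 · n^-2; with Z fixed, |E| ∝ n^-2.
|E|(n=6)/|E|(n=5) = (6/5)^-2 = 25/36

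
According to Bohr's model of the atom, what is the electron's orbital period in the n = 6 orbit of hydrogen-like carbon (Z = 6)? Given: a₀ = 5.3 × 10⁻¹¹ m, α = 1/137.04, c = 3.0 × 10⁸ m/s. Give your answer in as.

r = n²a₀/Z = 6²·5.3 × 10⁻¹¹/6 = 3.2 × 10⁻¹⁰ m
v = Zαc/n = 6·0.0073·3.0 × 10⁸/6 = 2.2 × 10⁶ m/s
T = 2πr/v = 9.1 × 10⁻¹⁶ s = 910 as

910 as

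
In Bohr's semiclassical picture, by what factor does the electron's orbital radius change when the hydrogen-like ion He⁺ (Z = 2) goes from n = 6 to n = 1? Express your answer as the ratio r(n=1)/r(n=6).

r ∝ Z^-1 · n^2; with Z fixed, r ∝ n^2.
r(n=1)/r(n=6) = (1/6)^2 = 1/36

1/36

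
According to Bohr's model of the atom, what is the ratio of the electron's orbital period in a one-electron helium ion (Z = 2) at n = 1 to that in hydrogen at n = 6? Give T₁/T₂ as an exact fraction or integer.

1/864

T ∝ Z^-2 · n^3
T₁/T₂ = (2/1)^-2 · (1/6)^3 = 1/864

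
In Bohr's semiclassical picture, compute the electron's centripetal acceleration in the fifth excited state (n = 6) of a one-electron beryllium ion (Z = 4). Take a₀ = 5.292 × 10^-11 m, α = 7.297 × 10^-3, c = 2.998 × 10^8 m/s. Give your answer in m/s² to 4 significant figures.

4.466 × 10^21 m/s²

r = n²a₀/Z = 4.763 × 10^-10 m, v = Zαc/n = 1.458 × 10^6 m/s
a = v²/r = (1.458 × 10^6)² / 4.763 × 10^-10 = 4.466 × 10^21 m/s²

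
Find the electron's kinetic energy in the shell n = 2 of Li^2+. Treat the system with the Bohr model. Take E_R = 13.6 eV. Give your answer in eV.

For a Coulomb orbit the virial theorem gives K = −E_n.
E_n = −E_R·Z²/n², so K = E_R·Z²/n² = 13.6 × 3²/2² = 30.6 eV

30.6 eV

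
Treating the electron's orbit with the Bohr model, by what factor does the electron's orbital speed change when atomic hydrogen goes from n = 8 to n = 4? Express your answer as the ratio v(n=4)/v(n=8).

v ∝ Z^1 · n^-1; with Z fixed, v ∝ n^-1.
v(n=4)/v(n=8) = (4/8)^-1 = 2

2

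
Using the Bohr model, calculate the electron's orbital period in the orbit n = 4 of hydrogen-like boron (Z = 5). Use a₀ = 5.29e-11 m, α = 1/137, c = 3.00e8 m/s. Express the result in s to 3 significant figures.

3.89e-16 s

r = n²a₀/Z = 4²·5.29e-11/5 = 1.69e-10 m
v = Zαc/n = 5·0.00730·3.00e8/4 = 2.74e6 m/s
T = 2πr/v = 3.89e-16 s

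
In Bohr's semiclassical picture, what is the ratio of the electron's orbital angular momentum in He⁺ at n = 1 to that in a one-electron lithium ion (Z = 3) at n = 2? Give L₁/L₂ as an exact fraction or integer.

1/2

L = nℏ is independent of Z.
L₁/L₂ = n₁/n₂ = 1/2 = 1/2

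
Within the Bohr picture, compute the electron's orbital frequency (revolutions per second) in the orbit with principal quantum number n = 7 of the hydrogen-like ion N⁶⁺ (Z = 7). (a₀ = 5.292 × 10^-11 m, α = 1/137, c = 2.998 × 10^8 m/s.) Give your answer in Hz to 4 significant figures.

9.402 × 10^14 Hz

r = n²a₀/Z = 3.704 × 10^-10 m, v = Zαc/n = 2.188 × 10^6 m/s
f = v/(2πr) = 9.402 × 10^14 Hz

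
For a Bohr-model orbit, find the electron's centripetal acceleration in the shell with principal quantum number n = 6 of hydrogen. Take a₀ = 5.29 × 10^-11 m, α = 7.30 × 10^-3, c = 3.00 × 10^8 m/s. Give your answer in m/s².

7.00 × 10^19 m/s²

r = n²a₀/Z = 1.90 × 10^-9 m, v = Zαc/n = 3.65 × 10^5 m/s
a = v²/r = (3.65 × 10^5)² / 1.90 × 10^-9 = 7.00 × 10^19 m/s²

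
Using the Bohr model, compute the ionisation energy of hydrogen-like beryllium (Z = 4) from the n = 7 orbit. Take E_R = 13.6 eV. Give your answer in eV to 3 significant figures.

E_n = −E_R·Z²/n² = −13.6 × 4²/7² eV = -4.44 eV
Ionisation energy = −E_n = 4.44 eV

4.44 eV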